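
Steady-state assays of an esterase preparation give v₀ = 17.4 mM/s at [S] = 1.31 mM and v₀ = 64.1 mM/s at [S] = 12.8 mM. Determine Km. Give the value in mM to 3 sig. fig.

5.64 mM

From v = Vmax[S]/(Km+[S]), each point gives Vmax = v(Km+[S])/[S].
Equating: 17.4(Km+1.31)/1.31 = 64.1(Km+12.8)/12.8.
13.28·Km + 17.4 = 5.008·Km + 64.1, so (13.28 − 5.008)·Km = 64.1 − 17.4.
Km = 46.70/8.275 = 5.64 mM; then Vmax = 17.4(5.64+1.31)/1.31 = 92.4 mM/s.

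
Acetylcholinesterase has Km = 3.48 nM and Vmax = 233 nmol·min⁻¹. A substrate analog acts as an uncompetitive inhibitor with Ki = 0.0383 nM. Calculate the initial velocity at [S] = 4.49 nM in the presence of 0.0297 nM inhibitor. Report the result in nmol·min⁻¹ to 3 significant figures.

With α = 1 + [I]/Ki = 1 + 0.0297/0.0383 = 1.775, the uncompetitive rate law is v = (Vmax/α)·[S] / (Km/α + [S]).
v = (233/1.775)×4.49 / (3.48/1.775 + 4.49) = 589.2/6.450 = 91.4 nmol·min⁻¹.

91.4 nmol·min⁻¹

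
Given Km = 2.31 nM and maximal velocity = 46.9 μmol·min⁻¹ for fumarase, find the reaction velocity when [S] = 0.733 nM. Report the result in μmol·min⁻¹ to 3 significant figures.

[S]/(Km+[S]) = 0.733/3.043 = 0.2409, the fractional saturation.
v = 0.2409 × Vmax = 0.2409 × 46.9 = 11.3 μmol·min⁻¹.

11.3 μmol·min⁻¹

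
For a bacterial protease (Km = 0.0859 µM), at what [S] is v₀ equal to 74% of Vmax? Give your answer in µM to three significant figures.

v/Vmax = [S]/(Km+[S]) = 0.74, so [S] = Km·0.74/(1 − 0.74) = 0.0859 × 2.846.
[S] = 0.244 µM.

0.244 µM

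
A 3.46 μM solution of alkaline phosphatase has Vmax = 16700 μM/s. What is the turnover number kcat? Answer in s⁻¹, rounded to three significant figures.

4830 s⁻¹

kcat = Vmax/[E]total = 16700 μM/s / 3.46 μM = 4830 s⁻¹.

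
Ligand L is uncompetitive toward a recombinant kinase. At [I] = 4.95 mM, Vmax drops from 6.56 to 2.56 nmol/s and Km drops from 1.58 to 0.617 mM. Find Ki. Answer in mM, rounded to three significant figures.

3.17 mM

Uncompetitive: Vmax,app = Vmax/α (and Km,app = Km/α) with α = 1 + [I]/Ki.
α = Vmax/Vmax,app = 6.56/2.56 = 2.562.
Ki = [I]/(α − 1) = 4.95/1.562 = 3.17 mM.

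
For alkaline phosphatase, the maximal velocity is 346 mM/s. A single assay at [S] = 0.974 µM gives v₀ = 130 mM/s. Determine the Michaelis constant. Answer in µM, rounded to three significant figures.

1.62 µM

From v = Vmax[S]/(Km+[S]), Km = [S](Vmax − v)/v.
Km = 0.974 × (346 − 130) / 130 = 210.4/130 = 1.62 µM.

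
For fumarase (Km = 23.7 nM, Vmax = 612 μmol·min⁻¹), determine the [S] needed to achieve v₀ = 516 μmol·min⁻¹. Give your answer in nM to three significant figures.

The required fractional saturation is v/Vmax = 516/612 = 0.8431.
Then [S]/(Km+[S]) = 0.8431 ⇒ [S] = 23.7 × 0.8431/(1 − 0.8431) = 127 nM.

127 nM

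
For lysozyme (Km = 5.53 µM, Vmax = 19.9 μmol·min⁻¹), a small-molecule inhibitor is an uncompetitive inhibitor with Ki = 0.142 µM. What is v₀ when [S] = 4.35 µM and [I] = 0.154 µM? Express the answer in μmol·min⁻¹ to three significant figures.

5.93 μmol·min⁻¹

α = 1 + [I]/Ki = 1 + 0.154/0.142 = 2.085.
For an uncompetitive inhibitor, both parameters are divided by α, giving Vmax/α and Km/α: Km,app = 2.65 µM, Vmax,app = 9.55 μmol·min⁻¹.
v = Vmax,app·[S]/(Km,app + [S]) = 9.55 × 4.35/(2.65 + 4.35) = 5.93 μmol·min⁻¹.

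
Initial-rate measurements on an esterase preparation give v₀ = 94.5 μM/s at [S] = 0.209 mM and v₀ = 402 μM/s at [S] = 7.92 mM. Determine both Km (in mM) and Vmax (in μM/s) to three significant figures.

Km = 0.766 mM; Vmax = 441 μM/s

From v = Vmax[S]/(Km+[S]), each point gives Vmax = v(Km+[S])/[S].
Equating: 94.5(Km+0.209)/0.209 = 402(Km+7.92)/7.92.
452.2·Km + 94.5 = 50.76·Km + 402, so (452.2 − 50.76)·Km = 402 − 94.5.
Km = 307.5/401.4 = 0.766 mM; then Vmax = 94.5(0.766+0.209)/0.209 = 441 μM/s.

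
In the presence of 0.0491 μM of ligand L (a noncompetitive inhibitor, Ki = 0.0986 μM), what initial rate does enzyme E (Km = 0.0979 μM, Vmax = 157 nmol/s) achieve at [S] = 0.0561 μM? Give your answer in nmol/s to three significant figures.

α = 1 + [I]/Ki = 1 + 0.0491/0.0986 = 1.498.
For a noncompetitive inhibitor, Vmax is reduced to Vmax/α while Km is unchanged: Km,app = 0.0979 μM, Vmax,app = 105 nmol/s.
v = Vmax,app·[S]/(Km,app + [S]) = 105 × 0.0561/(0.0979 + 0.0561) = 38.2 nmol/s.

38.2 nmol/s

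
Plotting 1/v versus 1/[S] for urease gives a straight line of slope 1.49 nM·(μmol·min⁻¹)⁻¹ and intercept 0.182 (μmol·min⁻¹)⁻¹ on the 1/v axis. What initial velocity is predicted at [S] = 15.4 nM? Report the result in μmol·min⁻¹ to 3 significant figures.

The y-intercept is 1/Vmax, so Vmax = 1/0.182 = 5.49 μmol·min⁻¹.
The slope is Km/Vmax, so Km = 1.49 × 5.49 = 8.19 nM.
Then v = 5.49 × 15.4/(8.19 + 15.4) = 3.59 μmol·min⁻¹.

3.59 μmol·min⁻¹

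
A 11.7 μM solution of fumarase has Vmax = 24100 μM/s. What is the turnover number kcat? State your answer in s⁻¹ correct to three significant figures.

2060 s⁻¹

kcat = Vmax/[E]total = 24100 μM/s / 11.7 μM = 2060 s⁻¹.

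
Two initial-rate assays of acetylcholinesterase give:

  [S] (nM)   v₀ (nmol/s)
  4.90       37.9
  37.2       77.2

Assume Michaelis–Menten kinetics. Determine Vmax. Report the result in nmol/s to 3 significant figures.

In reciprocal form, 1/v = (Km/Vmax)·(1/[S]) + 1/Vmax. The two points give (1/[S], 1/v) = (0.2041, 0.02639) and (0.02688, 0.01295).
Slope = (0.02639 − 0.01295)/(0.2041 − 0.02688) = 0.07580; intercept = 0.02639 − 0.07580×0.2041 = 0.01092.
Vmax = 1/intercept = 91.6 nmol/s; Km = slope × Vmax = 0.07580 × 91.6 = 6.94 nM.

91.6 nmol/s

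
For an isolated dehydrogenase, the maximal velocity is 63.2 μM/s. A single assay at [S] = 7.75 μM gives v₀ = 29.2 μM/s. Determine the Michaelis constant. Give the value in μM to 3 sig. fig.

9.02 μM

From v = Vmax[S]/(Km+[S]), Km = [S](Vmax − v)/v.
Km = 7.75 × (63.2 − 29.2) / 29.2 = 263.5/29.2 = 9.02 μM.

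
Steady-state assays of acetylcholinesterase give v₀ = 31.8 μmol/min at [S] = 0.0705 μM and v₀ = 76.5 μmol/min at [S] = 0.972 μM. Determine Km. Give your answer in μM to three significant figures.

0.120 μM

From v = Vmax[S]/(Km+[S]), each point gives Vmax = v(Km+[S])/[S].
Equating: 31.8(Km+0.0705)/0.0705 = 76.5(Km+0.972)/0.972.
451.1·Km + 31.8 = 78.70·Km + 76.5, so (451.1 − 78.70)·Km = 76.5 − 31.8.
Km = 44.70/372.4 = 0.120 μM; then Vmax = 31.8(0.120+0.0705)/0.0705 = 85.9 μmol/min.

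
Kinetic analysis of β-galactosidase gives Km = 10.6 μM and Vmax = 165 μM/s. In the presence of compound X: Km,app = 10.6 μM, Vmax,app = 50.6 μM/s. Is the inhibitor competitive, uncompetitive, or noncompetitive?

Vmax decreases (165 → 50.6 μM/s) while Km is unchanged — pure noncompetitive inhibition.

noncompetitive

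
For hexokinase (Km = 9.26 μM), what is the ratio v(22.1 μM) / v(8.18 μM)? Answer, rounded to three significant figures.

1.50

The fractional saturations are [S]/(Km+[S]) = 8.18/17.44 = 0.4690 and 22.1/31.36 = 0.7047.
v₂/v₁ is just their ratio: 0.7047/0.4690 = 1.50.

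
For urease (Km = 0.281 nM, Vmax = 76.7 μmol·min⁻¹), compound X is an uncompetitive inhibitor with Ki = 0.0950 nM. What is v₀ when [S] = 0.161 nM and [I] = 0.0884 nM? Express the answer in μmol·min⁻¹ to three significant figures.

20.9 μmol·min⁻¹

α = 1 + [I]/Ki = 1 + 0.0884/0.0950 = 1.931.
For an uncompetitive inhibitor, both parameters are divided by α, giving Vmax/α and Km/α: Km,app = 0.146 nM, Vmax,app = 39.7 μmol·min⁻¹.
v = Vmax,app·[S]/(Km,app + [S]) = 39.7 × 0.161/(0.146 + 0.161) = 20.9 μmol·min⁻¹.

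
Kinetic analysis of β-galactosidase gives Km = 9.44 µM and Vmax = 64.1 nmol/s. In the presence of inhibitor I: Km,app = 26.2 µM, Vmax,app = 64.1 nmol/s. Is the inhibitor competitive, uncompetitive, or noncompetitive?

Km increases (9.44 → 26.2 µM) while Vmax is unchanged — the hallmark of competitive inhibition.

competitive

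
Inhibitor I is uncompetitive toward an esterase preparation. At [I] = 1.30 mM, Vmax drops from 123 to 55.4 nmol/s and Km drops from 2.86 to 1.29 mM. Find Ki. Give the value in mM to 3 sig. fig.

1.07 mM

Uncompetitive: Vmax,app = Vmax/α (and Km,app = Km/α) with α = 1 + [I]/Ki.
α = Vmax/Vmax,app = 123/55.4 = 2.220.
Since α = 1 + [I]/Ki, [I]/Ki = 2.220 − 1 = 1.220 and Ki = 1.30/1.220 = 1.07 mM.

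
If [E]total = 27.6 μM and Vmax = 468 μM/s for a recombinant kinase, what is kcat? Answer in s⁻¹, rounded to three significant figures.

kcat = Vmax/[E]total = 468 μM/s / 27.6 μM = 17.0 s⁻¹.

17.0 s⁻¹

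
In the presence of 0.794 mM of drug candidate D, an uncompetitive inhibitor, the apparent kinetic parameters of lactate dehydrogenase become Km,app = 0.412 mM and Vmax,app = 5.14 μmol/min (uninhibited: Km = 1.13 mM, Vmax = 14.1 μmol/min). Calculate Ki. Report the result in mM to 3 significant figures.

Uncompetitive: Vmax,app = Vmax/α (and Km,app = Km/α) with α = 1 + [I]/Ki.
α = Vmax/Vmax,app = 14.1/5.14 = 2.743.
Since α = 1 + [I]/Ki, [I]/Ki = 2.743 − 1 = 1.743 and Ki = 0.794/1.743 = 0.455 mM.

0.455 mM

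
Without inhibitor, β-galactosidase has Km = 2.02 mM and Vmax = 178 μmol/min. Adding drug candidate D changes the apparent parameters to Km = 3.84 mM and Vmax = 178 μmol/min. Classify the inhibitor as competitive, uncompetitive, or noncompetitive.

competitive

Km increases (2.02 → 3.84 mM) while Vmax is unchanged — the hallmark of competitive inhibition.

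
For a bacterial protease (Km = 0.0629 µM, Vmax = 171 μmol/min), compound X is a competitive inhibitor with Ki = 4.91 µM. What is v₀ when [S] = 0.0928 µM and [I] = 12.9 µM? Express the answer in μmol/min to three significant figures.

49.4 μmol/min

With α = 1 + [I]/Ki = 1 + 12.9/4.91 = 3.627, the competitive rate law is v = Vmax[S] / (αKm + [S]).
v = 171×0.0928 / (3.627×0.0629 + 0.0928) = 15.87/0.3210 = 49.4 μmol/min.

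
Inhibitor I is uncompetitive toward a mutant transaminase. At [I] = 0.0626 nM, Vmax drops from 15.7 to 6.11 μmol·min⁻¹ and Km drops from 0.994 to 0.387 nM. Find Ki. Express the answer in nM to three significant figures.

0.0399 nM

Uncompetitive: Vmax,app = Vmax/α (and Km,app = Km/α) with α = 1 + [I]/Ki.
α = Vmax/Vmax,app = 15.7/6.11 = 2.570.
Ki = [I]/(α − 1) = 0.0626/1.570 = 0.0399 nM.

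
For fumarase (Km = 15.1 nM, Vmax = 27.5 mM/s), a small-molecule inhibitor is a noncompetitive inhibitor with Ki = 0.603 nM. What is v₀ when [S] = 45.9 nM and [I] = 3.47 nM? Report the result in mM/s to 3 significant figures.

With α = 1 + [I]/Ki = 1 + 3.47/0.603 = 6.755, the noncompetitive rate law is v = (Vmax/α)·[S] / (Km + [S]).
v = (27.5/6.755)×45.9 / (15.1 + 45.9) = 186.9/61.00 = 3.06 mM/s.

3.06 mM/s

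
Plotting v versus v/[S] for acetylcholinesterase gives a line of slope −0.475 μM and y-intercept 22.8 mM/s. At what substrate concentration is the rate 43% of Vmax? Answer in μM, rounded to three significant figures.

0.358 μM

The Eadie–Hofstee slope gives Km = 0.475 μM (slope = −Km).
v/Vmax = [S]/(Km+[S]) = 0.43 ⇒ [S] = Km·0.43/(1−0.43) = 0.475 × 0.7544 = 0.358 μM.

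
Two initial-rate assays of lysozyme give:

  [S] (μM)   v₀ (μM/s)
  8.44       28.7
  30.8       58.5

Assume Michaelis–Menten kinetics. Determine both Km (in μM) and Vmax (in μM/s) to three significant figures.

In reciprocal form, 1/v = (Km/Vmax)·(1/[S]) + 1/Vmax. The two points give (1/[S], 1/v) = (0.1185, 0.03484) and (0.03247, 0.01709).
Slope = (0.03484 − 0.01709)/(0.1185 − 0.03247) = 0.2063; intercept = 0.03484 − 0.2063×0.1185 = 0.01039.
Vmax = 1/intercept = 96.2 μM/s; Km = slope × Vmax = 0.2063 × 96.2 = 19.9 μM.

Km = 19.9 μM; Vmax = 96.2 μM/s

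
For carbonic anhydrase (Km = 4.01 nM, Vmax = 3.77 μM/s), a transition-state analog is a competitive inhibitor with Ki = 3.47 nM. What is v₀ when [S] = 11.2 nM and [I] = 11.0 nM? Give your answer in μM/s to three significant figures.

α = 1 + [I]/Ki = 1 + 11.0/3.47 = 4.170.
For a competitive inhibitor, Vmax is unchanged and the apparent Km becomes α·Km: Km,app = 16.7 nM, Vmax,app = 3.77 μM/s.
v = Vmax,app·[S]/(Km,app + [S]) = 3.77 × 11.2/(16.7 + 11.2) = 1.51 μM/s.

1.51 μM/s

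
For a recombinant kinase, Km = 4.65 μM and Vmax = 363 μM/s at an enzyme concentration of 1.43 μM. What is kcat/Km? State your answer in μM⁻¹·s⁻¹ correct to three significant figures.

kcat = Vmax/[E]total = 363/1.43 = 254 s⁻¹.
kcat/Km = 254/4.65 = 54.6 μM⁻¹·s⁻¹.

54.6 μM⁻¹·s⁻¹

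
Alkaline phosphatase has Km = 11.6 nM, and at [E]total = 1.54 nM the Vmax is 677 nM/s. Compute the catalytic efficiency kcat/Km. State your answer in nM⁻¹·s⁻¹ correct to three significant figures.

kcat = Vmax/[E]total = 677/1.54 = 440 s⁻¹.
kcat/Km = 440/11.6 = 37.9 nM⁻¹·s⁻¹.

37.9 nM⁻¹·s⁻¹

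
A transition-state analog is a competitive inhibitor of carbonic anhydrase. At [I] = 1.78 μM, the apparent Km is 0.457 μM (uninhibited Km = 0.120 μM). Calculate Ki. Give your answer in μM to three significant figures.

Competitive: Km,app = α·Km with α = 1 + [I]/Ki.
α = Km,app/Km = 0.457/0.120 = 3.808.
Ki = [I]/(α − 1) = 1.78/2.808 = 0.634 μM.

0.634 μM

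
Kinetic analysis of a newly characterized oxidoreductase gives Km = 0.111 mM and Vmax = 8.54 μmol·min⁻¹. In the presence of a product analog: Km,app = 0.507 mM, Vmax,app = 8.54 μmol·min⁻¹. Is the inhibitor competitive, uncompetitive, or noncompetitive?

Km increases (0.111 → 0.507 mM) while Vmax is unchanged — the hallmark of competitive inhibition.

competitive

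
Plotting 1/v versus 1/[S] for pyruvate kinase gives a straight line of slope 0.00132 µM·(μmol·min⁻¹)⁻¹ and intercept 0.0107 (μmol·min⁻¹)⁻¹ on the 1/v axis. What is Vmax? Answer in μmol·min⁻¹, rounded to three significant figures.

The y-intercept of a Lineweaver–Burk plot equals 1/Vmax, so Vmax = 1/0.0107 = 93.5 μmol·min⁻¹.

93.5 μmol·min⁻¹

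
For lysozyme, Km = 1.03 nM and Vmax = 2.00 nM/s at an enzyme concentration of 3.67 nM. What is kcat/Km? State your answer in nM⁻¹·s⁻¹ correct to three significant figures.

kcat = Vmax/[E]total = 2.00/3.67 = 0.545 s⁻¹.
kcat/Km = 0.545/1.03 = 0.529 nM⁻¹·s⁻¹.

0.529 nM⁻¹·s⁻¹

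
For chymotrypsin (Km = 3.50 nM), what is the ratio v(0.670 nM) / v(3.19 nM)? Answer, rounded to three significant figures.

0.337

Since Vmax cancels, v₂/v₁ = [S]₂(Km+[S]₁) / [S]₁(Km+[S]₂).
= 0.670×(3.50+3.19) / (3.19×(3.50+0.670)) = 4.482/13.30 = 0.337.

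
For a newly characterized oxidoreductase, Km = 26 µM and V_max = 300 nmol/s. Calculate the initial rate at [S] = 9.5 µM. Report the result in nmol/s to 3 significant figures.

80.3 nmol/s

[S]/(Km+[S]) = 9.5/35.50 = 0.2676, the fractional saturation.
v = 0.2676 × Vmax = 0.2676 × 300 = 80.3 nmol/s.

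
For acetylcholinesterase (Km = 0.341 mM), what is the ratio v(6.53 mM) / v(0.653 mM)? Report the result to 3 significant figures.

1.45

The fractional saturations are [S]/(Km+[S]) = 0.653/0.9940 = 0.6569 and 6.53/6.871 = 0.9504.
v₂/v₁ is just their ratio: 0.9504/0.6569 = 1.45.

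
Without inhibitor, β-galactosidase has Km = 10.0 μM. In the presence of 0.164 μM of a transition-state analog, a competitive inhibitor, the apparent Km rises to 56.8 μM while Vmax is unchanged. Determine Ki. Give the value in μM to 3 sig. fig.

Competitive: Km,app = α·Km with α = 1 + [I]/Ki.
α = Km,app/Km = 56.8/10.0 = 5.680.
Since α = 1 + [I]/Ki, [I]/Ki = 5.680 − 1 = 4.680 and Ki = 0.164/4.680 = 0.0350 μM.

0.0350 μM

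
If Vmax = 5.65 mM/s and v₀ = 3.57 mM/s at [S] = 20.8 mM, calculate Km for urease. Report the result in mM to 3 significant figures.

12.1 mM

From v = Vmax[S]/(Km+[S]), Km = [S](Vmax − v)/v.
Km = 20.8 × (5.65 − 3.57) / 3.57 = 43.26/3.57 = 12.1 mM.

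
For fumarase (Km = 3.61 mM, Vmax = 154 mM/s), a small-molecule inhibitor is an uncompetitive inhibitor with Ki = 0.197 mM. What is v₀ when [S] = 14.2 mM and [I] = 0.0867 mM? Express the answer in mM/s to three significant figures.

90.9 mM/s

α = 1 + [I]/Ki = 1 + 0.0867/0.197 = 1.440.
For an uncompetitive inhibitor, both parameters are divided by α, giving Vmax/α and Km/α: Km,app = 2.51 mM, Vmax,app = 107 mM/s.
v = Vmax,app·[S]/(Km,app + [S]) = 107 × 14.2/(2.51 + 14.2) = 90.9 mM/s.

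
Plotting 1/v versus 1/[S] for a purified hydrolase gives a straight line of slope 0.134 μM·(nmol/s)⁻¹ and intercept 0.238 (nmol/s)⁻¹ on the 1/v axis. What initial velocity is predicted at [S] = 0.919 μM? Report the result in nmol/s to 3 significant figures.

2.61 nmol/s

The y-intercept is 1/Vmax, so Vmax = 1/0.238 = 4.20 nmol/s.
The slope is Km/Vmax, so Km = 0.134 × 4.20 = 0.563 μM.
Then v = 4.20 × 0.919/(0.563 + 0.919) = 2.61 nmol/s.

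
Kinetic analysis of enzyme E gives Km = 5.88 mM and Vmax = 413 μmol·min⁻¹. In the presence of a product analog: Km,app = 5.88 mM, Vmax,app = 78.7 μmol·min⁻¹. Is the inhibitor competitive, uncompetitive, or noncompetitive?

noncompetitive

Vmax decreases (413 → 78.7 μmol·min⁻¹) while Km is unchanged — pure noncompetitive inhibition.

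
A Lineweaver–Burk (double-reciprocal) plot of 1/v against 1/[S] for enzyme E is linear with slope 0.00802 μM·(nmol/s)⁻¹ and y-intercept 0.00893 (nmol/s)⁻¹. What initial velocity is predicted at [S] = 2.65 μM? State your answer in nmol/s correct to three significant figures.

The y-intercept is 1/Vmax, so Vmax = 1/0.00893 = 112 nmol/s.
The slope is Km/Vmax, so Km = 0.00802 × 112 = 0.898 μM.
Then v = 112 × 2.65/(0.898 + 2.65) = 83.6 nmol/s.

83.6 nmol/s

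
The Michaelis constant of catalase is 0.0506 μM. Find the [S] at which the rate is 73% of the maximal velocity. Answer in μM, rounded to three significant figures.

v/Vmax = [S]/(Km+[S]) = 0.73, so [S] = Km·0.73/(1 − 0.73) = 0.0506 × 2.704.
[S] = 0.137 μM.

0.137 μM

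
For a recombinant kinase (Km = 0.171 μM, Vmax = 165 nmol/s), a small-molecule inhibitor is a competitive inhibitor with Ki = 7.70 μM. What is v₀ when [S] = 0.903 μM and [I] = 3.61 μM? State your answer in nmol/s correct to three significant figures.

129 nmol/s

With α = 1 + [I]/Ki = 1 + 3.61/7.70 = 1.469, the competitive rate law is v = Vmax[S] / (αKm + [S]).
v = 165×0.903 / (1.469×0.171 + 0.903) = 149.0/1.154 = 129 nmol/s.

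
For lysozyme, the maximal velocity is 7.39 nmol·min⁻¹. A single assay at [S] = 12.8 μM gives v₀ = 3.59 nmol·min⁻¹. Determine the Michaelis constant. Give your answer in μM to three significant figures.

From v = Vmax[S]/(Km+[S]), Km = [S](Vmax − v)/v.
Km = 12.8 × (7.39 − 3.59) / 3.59 = 48.64/3.59 = 13.5 μM.

13.5 μM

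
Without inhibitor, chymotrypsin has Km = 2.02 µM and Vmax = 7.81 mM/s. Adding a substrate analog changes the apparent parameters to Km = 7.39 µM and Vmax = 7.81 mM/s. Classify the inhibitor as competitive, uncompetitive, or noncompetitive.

competitive

Km increases (2.02 → 7.39 µM) while Vmax is unchanged — the hallmark of competitive inhibition.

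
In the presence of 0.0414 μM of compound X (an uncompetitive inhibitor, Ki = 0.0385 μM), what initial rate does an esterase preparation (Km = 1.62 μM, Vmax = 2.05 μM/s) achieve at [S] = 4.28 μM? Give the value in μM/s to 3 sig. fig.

0.835 μM/s

α = 1 + [I]/Ki = 1 + 0.0414/0.0385 = 2.075.
For an uncompetitive inhibitor, both parameters are divided by α, giving Vmax/α and Km/α: Km,app = 0.781 μM, Vmax,app = 0.988 μM/s.
v = Vmax,app·[S]/(Km,app + [S]) = 0.988 × 4.28/(0.781 + 4.28) = 0.835 μM/s.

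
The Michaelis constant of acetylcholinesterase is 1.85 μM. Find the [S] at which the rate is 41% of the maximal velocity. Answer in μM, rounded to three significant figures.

1.29 μM

v/Vmax = [S]/(Km+[S]) = 0.41, so [S] = Km·0.41/(1 − 0.41) = 1.85 × 0.6949.
[S] = 1.29 μM.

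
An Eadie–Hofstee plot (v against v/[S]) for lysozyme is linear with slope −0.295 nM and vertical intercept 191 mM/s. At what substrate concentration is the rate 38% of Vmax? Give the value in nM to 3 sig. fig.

The Eadie–Hofstee slope gives Km = 0.295 nM (slope = −Km).
v/Vmax = [S]/(Km+[S]) = 0.38 ⇒ [S] = Km·0.38/(1−0.38) = 0.295 × 0.6129 = 0.181 nM.

0.181 nM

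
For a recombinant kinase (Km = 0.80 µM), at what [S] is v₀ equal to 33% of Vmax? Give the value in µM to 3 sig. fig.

0.394 µM

v/Vmax = [S]/(Km+[S]) = 0.33, so [S] = Km·0.33/(1 − 0.33) = 0.80 × 0.4925.
[S] = 0.394 µM.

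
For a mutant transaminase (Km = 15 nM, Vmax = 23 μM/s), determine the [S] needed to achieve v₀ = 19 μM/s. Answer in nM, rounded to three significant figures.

71.2 nM

The required fractional saturation is v/Vmax = 19/23 = 0.8261.
Then [S]/(Km+[S]) = 0.8261 ⇒ [S] = 15 × 0.8261/(1 − 0.8261) = 71.2 nM.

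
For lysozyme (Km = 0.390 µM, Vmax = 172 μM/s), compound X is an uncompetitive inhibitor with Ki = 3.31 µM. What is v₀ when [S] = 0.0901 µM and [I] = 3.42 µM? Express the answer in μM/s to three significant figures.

α = 1 + [I]/Ki = 1 + 3.42/3.31 = 2.033.
For an uncompetitive inhibitor, both parameters are divided by α, giving Vmax/α and Km/α: Km,app = 0.192 µM, Vmax,app = 84.6 μM/s.
v = Vmax,app·[S]/(Km,app + [S]) = 84.6 × 0.0901/(0.192 + 0.0901) = 27.0 μM/s.

27.0 μM/s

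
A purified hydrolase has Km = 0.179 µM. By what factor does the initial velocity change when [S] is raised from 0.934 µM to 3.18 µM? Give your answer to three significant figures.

1.13

The fractional saturations are [S]/(Km+[S]) = 0.934/1.113 = 0.8392 and 3.18/3.359 = 0.9467.
v₂/v₁ is just their ratio: 0.9467/0.8392 = 1.13.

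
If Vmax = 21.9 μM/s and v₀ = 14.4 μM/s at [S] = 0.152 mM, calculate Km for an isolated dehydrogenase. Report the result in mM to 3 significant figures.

0.0792 mM

v/Vmax = 14.4/21.9 = 0.6575 = [S]/(Km+[S]).
So Km + [S] = [S]/0.6575 = 0.2312 mM, giving Km = 0.2312 − 0.152 = 0.0792 mM.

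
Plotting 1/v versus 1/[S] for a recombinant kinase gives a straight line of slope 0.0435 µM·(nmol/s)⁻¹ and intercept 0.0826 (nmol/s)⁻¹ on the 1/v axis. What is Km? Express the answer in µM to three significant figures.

0.527 µM

y-intercept = 1/Vmax ⇒ Vmax = 12.1 nmol/s; slope = Km/Vmax ⇒ Km = slope × Vmax.
Km = 0.0435 × 12.1 = 0.527 µM.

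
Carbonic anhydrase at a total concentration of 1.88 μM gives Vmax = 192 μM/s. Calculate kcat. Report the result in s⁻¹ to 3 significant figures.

kcat = Vmax/[E]total = 192 μM/s / 1.88 μM = 102 s⁻¹.

102 s⁻¹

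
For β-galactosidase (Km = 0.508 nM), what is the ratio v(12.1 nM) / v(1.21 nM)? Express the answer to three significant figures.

The fractional saturations are [S]/(Km+[S]) = 1.21/1.718 = 0.7043 and 12.1/12.61 = 0.9597.
v₂/v₁ is just their ratio: 0.9597/0.7043 = 1.36.

1.36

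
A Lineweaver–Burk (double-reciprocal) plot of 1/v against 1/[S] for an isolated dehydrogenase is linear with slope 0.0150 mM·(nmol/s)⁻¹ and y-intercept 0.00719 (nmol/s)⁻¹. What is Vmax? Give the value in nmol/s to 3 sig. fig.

The y-intercept of a Lineweaver–Burk plot equals 1/Vmax, so Vmax = 1/0.00719 = 139 nmol/s.

139 nmol/s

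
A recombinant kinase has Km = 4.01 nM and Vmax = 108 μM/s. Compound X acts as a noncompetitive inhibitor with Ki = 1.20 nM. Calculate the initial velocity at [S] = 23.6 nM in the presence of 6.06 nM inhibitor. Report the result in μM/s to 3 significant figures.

15.3 μM/s

With α = 1 + [I]/Ki = 1 + 6.06/1.20 = 6.050, the noncompetitive rate law is v = (Vmax/α)·[S] / (Km + [S]).
v = (108/6.050)×23.6 / (4.01 + 23.6) = 421.3/27.61 = 15.3 μM/s.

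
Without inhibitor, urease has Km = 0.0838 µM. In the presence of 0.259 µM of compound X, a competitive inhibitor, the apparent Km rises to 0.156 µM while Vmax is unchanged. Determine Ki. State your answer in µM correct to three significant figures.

Competitive: Km,app = α·Km with α = 1 + [I]/Ki.
α = Km,app/Km = 0.156/0.0838 = 1.862.
Ki = [I]/(α − 1) = 0.259/0.8616 = 0.301 µM.

0.301 µM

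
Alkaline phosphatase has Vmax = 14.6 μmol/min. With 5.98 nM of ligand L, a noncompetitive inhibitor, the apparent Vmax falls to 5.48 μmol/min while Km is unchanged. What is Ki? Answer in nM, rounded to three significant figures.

3.59 nM

Noncompetitive: Vmax,app = Vmax/α with α = 1 + [I]/Ki.
α = Vmax/Vmax,app = 14.6/5.48 = 2.664.
Since α = 1 + [I]/Ki, [I]/Ki = 2.664 − 1 = 1.664 and Ki = 5.98/1.664 = 3.59 nM.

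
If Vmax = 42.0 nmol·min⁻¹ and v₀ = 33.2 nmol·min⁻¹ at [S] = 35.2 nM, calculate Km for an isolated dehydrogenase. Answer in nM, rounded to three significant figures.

v/Vmax = 33.2/42.0 = 0.7905 = [S]/(Km+[S]).
So Km + [S] = [S]/0.7905 = 44.53 nM, giving Km = 44.53 − 35.2 = 9.33 nM.

9.33 nM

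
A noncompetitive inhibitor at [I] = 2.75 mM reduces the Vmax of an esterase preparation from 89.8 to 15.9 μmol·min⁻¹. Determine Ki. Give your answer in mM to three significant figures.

Noncompetitive: Vmax,app = Vmax/α with α = 1 + [I]/Ki.
α = Vmax/Vmax,app = 89.8/15.9 = 5.648.
Since α = 1 + [I]/Ki, [I]/Ki = 5.648 − 1 = 4.648 and Ki = 2.75/4.648 = 0.592 mM.

0.592 mM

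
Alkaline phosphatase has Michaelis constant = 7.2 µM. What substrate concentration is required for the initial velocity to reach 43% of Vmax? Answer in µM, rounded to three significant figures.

v/Vmax = [S]/(Km+[S]) = 0.43, so [S] = Km·0.43/(1 − 0.43) = 7.2 × 0.7544.
[S] = 5.43 µM.

5.43 µM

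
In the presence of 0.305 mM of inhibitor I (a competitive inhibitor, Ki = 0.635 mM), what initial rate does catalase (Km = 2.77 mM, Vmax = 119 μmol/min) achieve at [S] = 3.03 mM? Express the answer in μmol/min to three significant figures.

50.6 μmol/min

With α = 1 + [I]/Ki = 1 + 0.305/0.635 = 1.480, the competitive rate law is v = Vmax[S] / (αKm + [S]).
v = 119×3.03 / (1.480×2.77 + 3.03) = 360.6/7.130 = 50.6 μmol/min.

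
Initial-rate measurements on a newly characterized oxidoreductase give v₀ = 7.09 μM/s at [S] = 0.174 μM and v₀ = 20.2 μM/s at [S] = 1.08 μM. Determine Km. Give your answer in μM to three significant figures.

In reciprocal form, 1/v = (Km/Vmax)·(1/[S]) + 1/Vmax. The two points give (1/[S], 1/v) = (5.747, 0.1410) and (0.9259, 0.04950).
Slope = (0.1410 − 0.04950)/(5.747 − 0.9259) = 0.01899; intercept = 0.1410 − 0.01899×5.747 = 0.03192.
Vmax = 1/intercept = 31.3 μM/s; Km = slope × Vmax = 0.01899 × 31.3 = 0.595 μM.

0.595 μM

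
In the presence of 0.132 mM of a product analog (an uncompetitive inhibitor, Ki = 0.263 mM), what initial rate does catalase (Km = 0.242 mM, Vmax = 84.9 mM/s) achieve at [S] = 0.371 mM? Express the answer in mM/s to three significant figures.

39.4 mM/s

α = 1 + [I]/Ki = 1 + 0.132/0.263 = 1.502.
For an uncompetitive inhibitor, both parameters are divided by α, giving Vmax/α and Km/α: Km,app = 0.161 mM, Vmax,app = 56.5 mM/s.
v = Vmax,app·[S]/(Km,app + [S]) = 56.5 × 0.371/(0.161 + 0.371) = 39.4 mM/s.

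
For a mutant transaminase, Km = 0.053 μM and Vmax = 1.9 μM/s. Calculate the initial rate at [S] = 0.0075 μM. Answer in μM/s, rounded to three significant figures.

[S]/(Km+[S]) = 0.0075/0.06050 = 0.1240, the fractional saturation.
v = 0.1240 × Vmax = 0.1240 × 1.9 = 0.236 μM/s.

0.236 μM/s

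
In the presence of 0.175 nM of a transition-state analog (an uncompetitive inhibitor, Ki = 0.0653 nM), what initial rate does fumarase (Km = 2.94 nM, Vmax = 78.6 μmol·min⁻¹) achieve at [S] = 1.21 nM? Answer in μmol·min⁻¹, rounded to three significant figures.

12.9 μmol·min⁻¹

With α = 1 + [I]/Ki = 1 + 0.175/0.0653 = 3.680, the uncompetitive rate law is v = (Vmax/α)·[S] / (Km/α + [S]).
v = (78.6/3.680)×1.21 / (2.94/3.680 + 1.21) = 25.84/2.009 = 12.9 μmol·min⁻¹.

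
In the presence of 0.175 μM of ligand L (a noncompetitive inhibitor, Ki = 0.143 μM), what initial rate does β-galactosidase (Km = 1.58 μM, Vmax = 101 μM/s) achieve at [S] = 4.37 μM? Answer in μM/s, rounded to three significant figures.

With α = 1 + [I]/Ki = 1 + 0.175/0.143 = 2.224, the noncompetitive rate law is v = (Vmax/α)·[S] / (Km + [S]).
v = (101/2.224)×4.37 / (1.58 + 4.37) = 198.5/5.950 = 33.4 μM/s.

33.4 μM/s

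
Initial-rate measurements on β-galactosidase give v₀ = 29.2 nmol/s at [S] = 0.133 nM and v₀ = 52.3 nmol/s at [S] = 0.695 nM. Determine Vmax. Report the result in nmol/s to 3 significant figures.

In reciprocal form, 1/v = (Km/Vmax)·(1/[S]) + 1/Vmax. The two points give (1/[S], 1/v) = (7.519, 0.03425) and (1.439, 0.01912).
Slope = (0.03425 − 0.01912)/(7.519 − 1.439) = 0.002488; intercept = 0.03425 − 0.002488×7.519 = 0.01554.
Vmax = 1/intercept = 64.3 nmol/s; Km = slope × Vmax = 0.002488 × 64.3 = 0.160 nM.

64.3 nmol/s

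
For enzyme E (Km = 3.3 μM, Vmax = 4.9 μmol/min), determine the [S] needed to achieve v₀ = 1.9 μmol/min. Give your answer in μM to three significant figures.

2.09 μM

Rearranging v = Vmax[S]/(Km+[S]) gives [S] = Km·v/(Vmax − v).
[S] = 3.3 × 1.9 / (4.9 − 1.9) = 6.270/3.000 = 2.09 μM.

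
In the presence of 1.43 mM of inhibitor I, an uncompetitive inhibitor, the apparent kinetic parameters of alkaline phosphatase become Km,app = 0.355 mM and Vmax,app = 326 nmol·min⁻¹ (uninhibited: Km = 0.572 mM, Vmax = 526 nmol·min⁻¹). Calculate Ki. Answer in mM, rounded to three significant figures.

2.33 mM

Uncompetitive: Vmax,app = Vmax/α (and Km,app = Km/α) with α = 1 + [I]/Ki.
α = Vmax/Vmax,app = 526/326 = 1.613.
Ki = [I]/(α − 1) = 1.43/0.6135 = 2.33 mM.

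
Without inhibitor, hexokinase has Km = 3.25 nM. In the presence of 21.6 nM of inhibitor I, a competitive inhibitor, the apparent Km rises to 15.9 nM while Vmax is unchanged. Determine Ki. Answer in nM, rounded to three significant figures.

5.55 nM

Competitive: Km,app = α·Km with α = 1 + [I]/Ki.
α = Km,app/Km = 15.9/3.25 = 4.892.
Since α = 1 + [I]/Ki, [I]/Ki = 4.892 − 1 = 3.892 and Ki = 21.6/3.892 = 5.55 nM.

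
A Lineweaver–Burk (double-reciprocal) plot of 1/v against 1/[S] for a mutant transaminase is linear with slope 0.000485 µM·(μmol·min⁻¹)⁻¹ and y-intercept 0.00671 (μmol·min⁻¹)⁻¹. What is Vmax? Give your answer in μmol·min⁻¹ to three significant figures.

149 μmol·min⁻¹

The y-intercept of a Lineweaver–Burk plot equals 1/Vmax, so Vmax = 1/0.00671 = 149 μmol·min⁻¹.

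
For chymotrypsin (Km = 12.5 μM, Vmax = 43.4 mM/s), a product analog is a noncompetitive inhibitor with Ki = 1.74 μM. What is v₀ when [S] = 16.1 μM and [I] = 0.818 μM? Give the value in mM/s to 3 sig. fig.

16.6 mM/s

α = 1 + [I]/Ki = 1 + 0.818/1.74 = 1.470.
For a noncompetitive inhibitor, Vmax is reduced to Vmax/α while Km is unchanged: Km,app = 12.5 μM, Vmax,app = 29.5 mM/s.
v = Vmax,app·[S]/(Km,app + [S]) = 29.5 × 16.1/(12.5 + 16.1) = 16.6 mM/s.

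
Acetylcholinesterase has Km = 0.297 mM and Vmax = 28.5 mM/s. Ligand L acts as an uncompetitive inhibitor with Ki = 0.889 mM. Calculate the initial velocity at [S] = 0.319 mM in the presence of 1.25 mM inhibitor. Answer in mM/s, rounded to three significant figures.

8.54 mM/s

α = 1 + [I]/Ki = 1 + 1.25/0.889 = 2.406.
For an uncompetitive inhibitor, both parameters are divided by α, giving Vmax/α and Km/α: Km,app = 0.123 mM, Vmax,app = 11.8 mM/s.
v = Vmax,app·[S]/(Km,app + [S]) = 11.8 × 0.319/(0.123 + 0.319) = 8.54 mM/s.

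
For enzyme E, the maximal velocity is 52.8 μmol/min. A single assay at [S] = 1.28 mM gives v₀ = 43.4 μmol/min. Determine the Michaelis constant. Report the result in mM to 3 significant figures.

0.277 mM

From v = Vmax[S]/(Km+[S]), Km = [S](Vmax − v)/v.
Km = 1.28 × (52.8 − 43.4) / 43.4 = 12.03/43.4 = 0.277 mM.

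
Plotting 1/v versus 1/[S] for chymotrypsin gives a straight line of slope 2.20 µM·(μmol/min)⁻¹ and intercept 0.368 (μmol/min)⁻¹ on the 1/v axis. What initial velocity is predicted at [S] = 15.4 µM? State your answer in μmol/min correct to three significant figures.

1.96 μmol/min

The y-intercept is 1/Vmax, so Vmax = 1/0.368 = 2.72 μmol/min.
The slope is Km/Vmax, so Km = 2.20 × 2.72 = 5.98 µM.
Then v = 2.72 × 15.4/(5.98 + 15.4) = 1.96 μmol/min.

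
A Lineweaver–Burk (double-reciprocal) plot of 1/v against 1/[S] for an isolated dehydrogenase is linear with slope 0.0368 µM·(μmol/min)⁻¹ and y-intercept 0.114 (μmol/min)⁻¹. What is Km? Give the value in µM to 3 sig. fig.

y-intercept = 1/Vmax ⇒ Vmax = 8.77 μmol/min; slope = Km/Vmax ⇒ Km = slope × Vmax.
Km = 0.0368 × 8.77 = 0.323 µM.

0.323 µM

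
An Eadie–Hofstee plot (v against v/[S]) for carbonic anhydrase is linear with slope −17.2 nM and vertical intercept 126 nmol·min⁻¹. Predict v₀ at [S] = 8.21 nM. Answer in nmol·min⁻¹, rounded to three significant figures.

In the Eadie–Hofstee form v = Vmax − Km·(v/[S]), the slope is −Km and the intercept is Vmax, so Km = 17.2 nM and Vmax = 126 nmol·min⁻¹.
v = 126 × 8.21/(17.2 + 8.21) = 40.7 nmol·min⁻¹.

40.7 nmol·min⁻¹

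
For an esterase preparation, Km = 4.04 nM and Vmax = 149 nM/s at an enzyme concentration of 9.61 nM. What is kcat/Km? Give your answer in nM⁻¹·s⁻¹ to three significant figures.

kcat = Vmax/[E]total = 149/9.61 = 15.5 s⁻¹.
kcat/Km = 15.5/4.04 = 3.84 nM⁻¹·s⁻¹.

3.84 nM⁻¹·s⁻¹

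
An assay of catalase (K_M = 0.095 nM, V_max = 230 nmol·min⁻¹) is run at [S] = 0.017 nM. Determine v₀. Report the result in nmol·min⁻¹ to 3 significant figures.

34.9 nmol·min⁻¹

v = Vmax·[S]/(Km + [S]) = 230 × 0.017 / (0.095 + 0.017)
  = 3.910 / 0.1120 = 34.9 nmol·min⁻¹.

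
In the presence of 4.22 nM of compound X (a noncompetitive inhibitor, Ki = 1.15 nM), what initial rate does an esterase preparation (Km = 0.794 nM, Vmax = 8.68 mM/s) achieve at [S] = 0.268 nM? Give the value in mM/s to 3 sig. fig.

With α = 1 + [I]/Ki = 1 + 4.22/1.15 = 4.670, the noncompetitive rate law is v = (Vmax/α)·[S] / (Km + [S]).
v = (8.68/4.670)×0.268 / (0.794 + 0.268) = 0.4982/1.062 = 0.469 mM/s.

0.469 mM/s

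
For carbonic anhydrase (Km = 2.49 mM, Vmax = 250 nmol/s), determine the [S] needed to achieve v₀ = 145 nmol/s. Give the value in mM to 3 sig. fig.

The required fractional saturation is v/Vmax = 145/250 = 0.5800.
Then [S]/(Km+[S]) = 0.5800 ⇒ [S] = 2.49 × 0.5800/(1 − 0.5800) = 3.44 mM.

3.44 mM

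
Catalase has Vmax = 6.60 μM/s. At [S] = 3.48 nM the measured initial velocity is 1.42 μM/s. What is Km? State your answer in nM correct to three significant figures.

12.7 nM

v/Vmax = 1.42/6.60 = 0.2152 = [S]/(Km+[S]).
So Km + [S] = [S]/0.2152 = 16.17 nM, giving Km = 16.17 − 3.48 = 12.7 nM.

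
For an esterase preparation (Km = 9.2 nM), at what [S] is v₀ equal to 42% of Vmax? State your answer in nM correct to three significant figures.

v/Vmax = [S]/(Km+[S]) = 0.42, so [S] = Km·0.42/(1 − 0.42) = 9.2 × 0.7241.
[S] = 6.66 nM.

6.66 nM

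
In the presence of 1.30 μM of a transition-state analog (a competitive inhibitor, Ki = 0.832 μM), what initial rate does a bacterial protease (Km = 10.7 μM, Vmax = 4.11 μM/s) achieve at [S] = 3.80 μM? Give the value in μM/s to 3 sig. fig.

0.500 μM/s

With α = 1 + [I]/Ki = 1 + 1.30/0.832 = 2.562, the competitive rate law is v = Vmax[S] / (αKm + [S]).
v = 4.11×3.80 / (2.562×10.7 + 3.80) = 15.62/31.22 = 0.500 μM/s.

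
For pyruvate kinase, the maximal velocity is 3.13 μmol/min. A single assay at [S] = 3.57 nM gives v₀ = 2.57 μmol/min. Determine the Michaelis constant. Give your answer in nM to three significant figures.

From v = Vmax[S]/(Km+[S]), Km = [S](Vmax − v)/v.
Km = 3.57 × (3.13 − 2.57) / 2.57 = 1.999/2.57 = 0.778 nM.

0.778 nM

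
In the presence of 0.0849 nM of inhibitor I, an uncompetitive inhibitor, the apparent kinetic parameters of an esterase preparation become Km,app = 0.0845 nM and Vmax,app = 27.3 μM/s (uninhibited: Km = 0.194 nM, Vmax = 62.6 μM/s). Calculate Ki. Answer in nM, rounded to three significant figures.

Uncompetitive: Vmax,app = Vmax/α (and Km,app = Km/α) with α = 1 + [I]/Ki.
α = Vmax/Vmax,app = 62.6/27.3 = 2.293.
Since α = 1 + [I]/Ki, [I]/Ki = 2.293 − 1 = 1.293 and Ki = 0.0849/1.293 = 0.0657 nM.

0.0657 nM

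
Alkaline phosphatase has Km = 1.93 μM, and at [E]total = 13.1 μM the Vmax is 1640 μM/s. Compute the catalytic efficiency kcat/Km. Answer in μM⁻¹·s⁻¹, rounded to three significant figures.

64.9 μM⁻¹·s⁻¹

kcat = Vmax/[E]total = 1640/13.1 = 125 s⁻¹.
kcat/Km = 125/1.93 = 64.9 μM⁻¹·s⁻¹.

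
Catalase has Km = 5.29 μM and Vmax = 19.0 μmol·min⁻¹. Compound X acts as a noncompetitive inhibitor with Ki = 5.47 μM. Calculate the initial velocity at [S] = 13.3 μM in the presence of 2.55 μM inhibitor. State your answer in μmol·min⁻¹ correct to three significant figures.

α = 1 + [I]/Ki = 1 + 2.55/5.47 = 1.466.
For a noncompetitive inhibitor, Vmax is reduced to Vmax/α while Km is unchanged: Km,app = 5.29 μM, Vmax,app = 13.0 μmol·min⁻¹.
v = Vmax,app·[S]/(Km,app + [S]) = 13.0 × 13.3/(5.29 + 13.3) = 9.27 μmol·min⁻¹.

9.27 μmol·min⁻¹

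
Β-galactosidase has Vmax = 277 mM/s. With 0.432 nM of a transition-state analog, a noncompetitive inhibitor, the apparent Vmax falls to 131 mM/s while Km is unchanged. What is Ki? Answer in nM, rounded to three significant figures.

0.388 nM

Noncompetitive: Vmax,app = Vmax/α with α = 1 + [I]/Ki.
α = Vmax/Vmax,app = 277/131 = 2.115.
Ki = [I]/(α − 1) = 0.432/1.115 = 0.388 nM.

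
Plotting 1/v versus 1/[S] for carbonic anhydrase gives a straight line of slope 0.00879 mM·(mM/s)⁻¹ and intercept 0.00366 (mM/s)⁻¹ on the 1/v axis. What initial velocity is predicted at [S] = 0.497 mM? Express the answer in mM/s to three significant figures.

46.8 mM/s

The y-intercept is 1/Vmax, so Vmax = 1/0.00366 = 273 mM/s.
The slope is Km/Vmax, so Km = 0.00879 × 273 = 2.40 mM.
Then v = 273 × 0.497/(2.40 + 0.497) = 46.8 mM/s.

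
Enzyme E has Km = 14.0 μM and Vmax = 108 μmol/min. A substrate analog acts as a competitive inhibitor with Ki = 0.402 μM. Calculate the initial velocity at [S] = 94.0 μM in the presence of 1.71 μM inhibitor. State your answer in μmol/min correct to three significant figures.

With α = 1 + [I]/Ki = 1 + 1.71/0.402 = 5.254, the competitive rate law is v = Vmax[S] / (αKm + [S]).
v = 108×94.0 / (5.254×14.0 + 94.0) = 10150/167.6 = 60.6 μmol/min.

60.6 μmol/min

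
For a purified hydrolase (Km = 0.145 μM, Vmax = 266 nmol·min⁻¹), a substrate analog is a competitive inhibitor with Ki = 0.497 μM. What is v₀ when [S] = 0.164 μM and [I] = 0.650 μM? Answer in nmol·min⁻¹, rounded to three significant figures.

87.5 nmol·min⁻¹

With α = 1 + [I]/Ki = 1 + 0.650/0.497 = 2.308, the competitive rate law is v = Vmax[S] / (αKm + [S]).
v = 266×0.164 / (2.308×0.145 + 0.164) = 43.62/0.4986 = 87.5 nmol·min⁻¹.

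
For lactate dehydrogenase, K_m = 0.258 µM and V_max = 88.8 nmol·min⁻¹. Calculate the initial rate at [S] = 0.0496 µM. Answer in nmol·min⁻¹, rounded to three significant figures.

14.3 nmol·min⁻¹

v = Vmax·[S]/(Km + [S]) = 88.8 × 0.0496 / (0.258 + 0.0496)
  = 4.404 / 0.3076 = 14.3 nmol·min⁻¹.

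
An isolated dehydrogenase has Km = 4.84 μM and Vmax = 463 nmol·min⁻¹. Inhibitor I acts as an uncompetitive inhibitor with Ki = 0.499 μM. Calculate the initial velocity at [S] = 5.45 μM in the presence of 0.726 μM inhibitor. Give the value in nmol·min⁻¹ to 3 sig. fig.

138 nmol·min⁻¹

α = 1 + [I]/Ki = 1 + 0.726/0.499 = 2.455.
For an uncompetitive inhibitor, both parameters are divided by α, giving Vmax/α and Km/α: Km,app = 1.97 μM, Vmax,app = 189 nmol·min⁻¹.
v = Vmax,app·[S]/(Km,app + [S]) = 189 × 5.45/(1.97 + 5.45) = 138 nmol·min⁻¹.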